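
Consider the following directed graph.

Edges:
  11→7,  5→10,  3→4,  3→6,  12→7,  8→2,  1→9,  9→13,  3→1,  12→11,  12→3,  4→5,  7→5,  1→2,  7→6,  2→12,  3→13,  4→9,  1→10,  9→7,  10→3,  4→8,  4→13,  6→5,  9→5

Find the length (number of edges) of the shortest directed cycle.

3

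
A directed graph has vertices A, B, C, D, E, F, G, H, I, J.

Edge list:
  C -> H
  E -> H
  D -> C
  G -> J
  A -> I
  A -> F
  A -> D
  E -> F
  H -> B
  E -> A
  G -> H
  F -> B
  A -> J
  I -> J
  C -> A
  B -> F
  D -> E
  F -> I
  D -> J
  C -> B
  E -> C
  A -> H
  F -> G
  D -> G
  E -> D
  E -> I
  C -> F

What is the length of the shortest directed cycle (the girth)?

For each vertex v, BFS finds the shortest path from v back to v.
The shortest such closed walk is D → E → D, length 2.

2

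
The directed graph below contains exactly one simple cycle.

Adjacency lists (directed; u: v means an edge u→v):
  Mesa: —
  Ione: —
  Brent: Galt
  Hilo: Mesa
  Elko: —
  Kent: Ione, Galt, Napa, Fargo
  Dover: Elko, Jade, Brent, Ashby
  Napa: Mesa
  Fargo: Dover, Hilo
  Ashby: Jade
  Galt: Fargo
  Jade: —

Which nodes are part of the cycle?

DFS with gray/black marking from Fargo:
Fargo gray
  Dover gray
    Elko gray
    Elko black
    Jade gray
    Jade black
    Brent gray
      Galt gray
        Galt→Fargo: Fargo is gray → back edge
Back edge closes the cycle Fargo → Dover → Brent → Galt → Fargo; its vertices are {Galt, Brent, Dover, Fargo}.

Galt, Brent, Dover, Fargo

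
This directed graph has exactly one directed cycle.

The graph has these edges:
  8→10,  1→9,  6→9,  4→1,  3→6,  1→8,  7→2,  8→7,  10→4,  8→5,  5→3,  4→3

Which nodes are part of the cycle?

DFS with gray/black marking from 8:
8 gray
  5 gray
    3 gray
      6 gray
        9 gray
        9 black
      6 black
    3 black
  5 black
  10 gray
    4 gray
      4→3: 3 black — skip
      1 gray
        1→9: 9 black — skip
        1→8: 8 is gray → back edge
Back edge closes the cycle 8 → 10 → 4 → 1 → 8; its vertices are {1, 4, 8, 10}.

1, 4, 8, 10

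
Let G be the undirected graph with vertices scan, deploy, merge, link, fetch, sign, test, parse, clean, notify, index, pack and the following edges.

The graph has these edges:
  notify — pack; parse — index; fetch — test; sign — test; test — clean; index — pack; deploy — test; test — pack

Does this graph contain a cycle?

No

DFS, tracking each vertex's parent; an edge to a visited non-parent vertex closes a cycle.
Start from clean:
visit clean (parent –)
  visit test (parent clean)
    visit sign (parent test)
      sign–test: parent, skip
    visit deploy (parent test)
      deploy–test: parent, skip
    visit pack (parent test)
      visit index (parent pack)
        visit parse (parent index)
          parse–index: parent, skip
        index–pack: parent, skip
      pack–test: parent, skip
      visit notify (parent pack)
        notify–pack: parent, skip
    test–clean: parent, skip
    visit fetch (parent test)
      fetch–test: parent, skip
visit scan (parent –)
visit merge (parent –)
visit link (parent –)
No non-parent visited neighbor found — the graph is a forest.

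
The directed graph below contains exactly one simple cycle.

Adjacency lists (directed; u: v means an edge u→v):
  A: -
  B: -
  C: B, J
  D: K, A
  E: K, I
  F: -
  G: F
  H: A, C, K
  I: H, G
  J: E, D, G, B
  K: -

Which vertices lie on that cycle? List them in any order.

DFS with gray/black marking from H:
H gray
  A gray
  A black
  C gray
    B gray
    B black
    J gray
      E gray
        K gray
        K black
        I gray
          I→H: H is gray → back edge
Back edge closes the cycle H → C → J → E → I → H; its vertices are {C, E, H, I, J}.

C, E, H, I, J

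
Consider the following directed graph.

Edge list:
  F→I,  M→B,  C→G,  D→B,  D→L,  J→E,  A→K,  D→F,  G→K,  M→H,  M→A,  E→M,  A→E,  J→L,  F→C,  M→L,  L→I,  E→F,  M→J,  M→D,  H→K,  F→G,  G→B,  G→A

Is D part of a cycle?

Yes

D is on a cycle iff D can reach itself via ≥1 edge.
D → F → G → A → E → M → D — yes.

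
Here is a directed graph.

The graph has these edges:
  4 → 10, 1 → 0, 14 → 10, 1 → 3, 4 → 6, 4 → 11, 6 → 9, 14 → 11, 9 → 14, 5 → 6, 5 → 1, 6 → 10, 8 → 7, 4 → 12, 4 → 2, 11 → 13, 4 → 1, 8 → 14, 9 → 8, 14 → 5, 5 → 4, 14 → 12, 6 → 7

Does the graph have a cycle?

DFS with white/gray/black marking, starting from 2:
2 gray
2 black
11 gray
  13 gray
  13 black
11 black
1 gray
  0 gray
  0 black
  3 gray
  3 black
1 black
12 gray
12 black
5 gray
  5→1: 1 black — skip
  6 gray
    9 gray
      8 gray
        7 gray
        7 black
        14 gray
          10 gray
          10 black
          14→11: 11 black — skip
          14→12: 12 black — skip
          14→5: 5 is gray → back edge
Back edge found, so a cycle exists: 5 → 6 → 9 → 8 → 14 → 5.

Yes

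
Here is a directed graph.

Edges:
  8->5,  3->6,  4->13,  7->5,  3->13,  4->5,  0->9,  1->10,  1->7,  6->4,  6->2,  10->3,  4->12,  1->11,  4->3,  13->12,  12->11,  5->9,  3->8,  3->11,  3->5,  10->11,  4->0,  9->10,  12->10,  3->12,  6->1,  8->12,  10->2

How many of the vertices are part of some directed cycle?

12

A vertex is on a directed cycle iff it belongs to a strongly connected component of size ≥ 2 (or has a self-loop).
The vertices on cycles are {0, 1, 3, 4, 5, 6, 7, 8, 9, 10, 12, 13} — 12 in total.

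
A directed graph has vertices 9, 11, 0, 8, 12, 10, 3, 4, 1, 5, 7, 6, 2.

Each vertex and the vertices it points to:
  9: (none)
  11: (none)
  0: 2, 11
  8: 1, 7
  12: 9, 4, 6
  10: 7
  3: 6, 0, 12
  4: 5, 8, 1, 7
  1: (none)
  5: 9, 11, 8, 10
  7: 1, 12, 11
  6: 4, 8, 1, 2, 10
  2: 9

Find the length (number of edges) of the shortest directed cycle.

For each vertex v, BFS finds the shortest path from v back to v.
The shortest such closed walk is 12 → 4 → 7 → 12, length 3.

3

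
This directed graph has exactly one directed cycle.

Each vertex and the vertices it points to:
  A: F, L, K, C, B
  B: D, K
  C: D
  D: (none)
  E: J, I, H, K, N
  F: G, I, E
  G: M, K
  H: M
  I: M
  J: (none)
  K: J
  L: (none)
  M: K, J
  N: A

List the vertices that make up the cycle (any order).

A, E, F, N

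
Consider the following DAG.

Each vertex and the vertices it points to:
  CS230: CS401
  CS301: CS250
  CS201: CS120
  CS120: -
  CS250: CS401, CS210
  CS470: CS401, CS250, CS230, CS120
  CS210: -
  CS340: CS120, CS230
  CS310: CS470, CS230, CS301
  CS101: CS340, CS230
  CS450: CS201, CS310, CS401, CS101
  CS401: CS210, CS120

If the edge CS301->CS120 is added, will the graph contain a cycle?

Adding CS301→CS120 creates a cycle iff CS120 can already reach CS301.
Explore from CS120: no path reaches CS301. The graph stays acyclic.

No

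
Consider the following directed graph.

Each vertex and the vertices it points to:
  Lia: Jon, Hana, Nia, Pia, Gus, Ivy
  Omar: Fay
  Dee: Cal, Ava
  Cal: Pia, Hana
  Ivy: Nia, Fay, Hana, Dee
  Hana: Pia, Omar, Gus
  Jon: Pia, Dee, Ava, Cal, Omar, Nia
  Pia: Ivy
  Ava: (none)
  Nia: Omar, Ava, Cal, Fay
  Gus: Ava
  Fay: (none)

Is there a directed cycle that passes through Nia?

Yes

Nia is on a cycle iff Nia can reach itself via ≥1 edge.
Nia → Cal → Pia → Ivy → Nia — yes.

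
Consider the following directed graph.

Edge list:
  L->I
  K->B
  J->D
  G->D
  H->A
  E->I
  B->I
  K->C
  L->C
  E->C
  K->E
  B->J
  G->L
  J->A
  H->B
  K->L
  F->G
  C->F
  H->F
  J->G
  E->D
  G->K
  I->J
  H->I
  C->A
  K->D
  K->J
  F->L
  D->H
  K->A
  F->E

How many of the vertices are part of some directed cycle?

A vertex is on a directed cycle iff it belongs to a strongly connected component of size ≥ 2 (or has a self-loop).
The vertices on cycles are {B, C, D, E, F, G, H, I, J, K, L} — 11 in total.

11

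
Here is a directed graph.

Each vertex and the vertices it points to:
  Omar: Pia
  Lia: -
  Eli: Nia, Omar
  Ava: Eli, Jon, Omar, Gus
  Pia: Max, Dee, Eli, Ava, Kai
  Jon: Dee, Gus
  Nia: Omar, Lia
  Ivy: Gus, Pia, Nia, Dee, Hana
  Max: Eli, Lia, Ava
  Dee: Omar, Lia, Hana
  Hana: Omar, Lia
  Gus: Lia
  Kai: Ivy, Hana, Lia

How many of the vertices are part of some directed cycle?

11

A vertex is on a directed cycle iff it belongs to a strongly connected component of size ≥ 2 (or has a self-loop).
The vertices on cycles are {Ava, Dee, Eli, Ivy, Jon, Kai, Max, Nia, Pia, Hana, Omar} — 11 in total.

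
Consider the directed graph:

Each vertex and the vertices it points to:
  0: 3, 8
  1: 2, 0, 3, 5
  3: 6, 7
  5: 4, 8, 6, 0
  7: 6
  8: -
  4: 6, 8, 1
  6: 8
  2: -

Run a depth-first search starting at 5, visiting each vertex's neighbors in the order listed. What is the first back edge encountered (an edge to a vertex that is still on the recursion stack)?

DFS from 5 (visiting each vertex's neighbors in the order listed); mark gray on enter, black on exit:
5 gray
  4 gray
    6 gray
      8 gray
      8 black
    6 black
    4→8: 8 black — skip
    1 gray
      2 gray
      2 black
      0 gray
        3 gray
          3→6: 6 black — skip
          7 gray
            7→6: 6 black — skip
          7 black
        3 black
        0→8: 8 black — skip
      0 black
      1→3: 3 black — skip
      1→5: 5 is gray → back edge
First back edge: 1 → 5.

1->5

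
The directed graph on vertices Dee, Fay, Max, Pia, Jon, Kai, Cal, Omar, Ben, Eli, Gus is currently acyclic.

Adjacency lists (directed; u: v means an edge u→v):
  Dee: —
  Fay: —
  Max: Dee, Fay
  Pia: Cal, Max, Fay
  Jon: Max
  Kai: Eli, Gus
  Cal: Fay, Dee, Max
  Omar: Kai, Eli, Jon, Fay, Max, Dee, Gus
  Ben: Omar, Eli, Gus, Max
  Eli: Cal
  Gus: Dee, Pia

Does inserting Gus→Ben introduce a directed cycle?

Yes

Adding Gus→Ben creates a cycle iff Ben can already reach Gus.
Path from Ben: Ben → Gus.
So Ben → … → Gus → Ben is a cycle.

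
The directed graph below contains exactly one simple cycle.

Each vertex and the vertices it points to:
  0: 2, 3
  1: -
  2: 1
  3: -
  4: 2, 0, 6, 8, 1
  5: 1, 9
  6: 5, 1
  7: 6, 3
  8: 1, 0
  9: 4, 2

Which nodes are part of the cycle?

4, 5, 6, 9

DFS with gray/black marking from 6:
6 gray
  5 gray
    1 gray
    1 black
    9 gray
      4 gray
        2 gray
          2→1: 1 black — skip
        2 black
        0 gray
          0→2: 2 black — skip
          3 gray
          3 black
        0 black
        4→6: 6 is gray → back edge
Back edge closes the cycle 6 → 5 → 9 → 4 → 6; its vertices are {4, 5, 6, 9}.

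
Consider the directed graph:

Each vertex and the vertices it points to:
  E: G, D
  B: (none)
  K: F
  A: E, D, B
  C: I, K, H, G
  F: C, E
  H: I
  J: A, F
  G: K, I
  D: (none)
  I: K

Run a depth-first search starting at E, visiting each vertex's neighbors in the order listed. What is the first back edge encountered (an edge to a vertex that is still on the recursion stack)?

I->K

DFS from E (visiting each vertex's neighbors in the order listed); mark gray on enter, black on exit:
E gray
  G gray
    K gray
      F gray
        C gray
          I gray
            I→K: K is gray → back edge
First back edge: I → K.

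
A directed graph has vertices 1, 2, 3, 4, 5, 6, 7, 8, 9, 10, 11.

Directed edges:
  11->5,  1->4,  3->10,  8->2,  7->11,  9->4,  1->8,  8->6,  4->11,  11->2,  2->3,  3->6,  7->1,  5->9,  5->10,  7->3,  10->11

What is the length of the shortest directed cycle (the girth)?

3

For each vertex v, BFS finds the shortest path from v back to v.
The shortest such closed walk is 11 → 5 → 10 → 11, length 3.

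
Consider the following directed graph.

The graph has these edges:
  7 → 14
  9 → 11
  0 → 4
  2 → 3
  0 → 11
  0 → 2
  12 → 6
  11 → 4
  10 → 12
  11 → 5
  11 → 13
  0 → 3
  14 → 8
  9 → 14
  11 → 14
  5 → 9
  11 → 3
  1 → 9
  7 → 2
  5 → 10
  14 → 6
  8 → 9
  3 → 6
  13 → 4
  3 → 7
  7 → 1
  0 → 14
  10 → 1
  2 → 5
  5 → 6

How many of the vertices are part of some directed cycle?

A vertex is on a directed cycle iff it belongs to a strongly connected component of size ≥ 2 (or has a self-loop).
The vertices on cycles are {1, 2, 3, 5, 7, 8, 9, 10, 11, 14} — 10 in total.

10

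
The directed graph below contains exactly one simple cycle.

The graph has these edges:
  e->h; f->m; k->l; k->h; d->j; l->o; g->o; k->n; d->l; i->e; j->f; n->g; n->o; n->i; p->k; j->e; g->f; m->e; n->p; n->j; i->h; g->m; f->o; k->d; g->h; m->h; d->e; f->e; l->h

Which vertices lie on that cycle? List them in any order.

k, n, p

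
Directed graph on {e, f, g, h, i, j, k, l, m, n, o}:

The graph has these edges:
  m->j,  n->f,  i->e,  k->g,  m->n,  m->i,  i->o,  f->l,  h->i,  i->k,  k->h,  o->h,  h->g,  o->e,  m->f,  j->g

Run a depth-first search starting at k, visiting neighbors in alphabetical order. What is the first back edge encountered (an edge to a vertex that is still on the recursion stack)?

DFS from k (visiting neighbors in alphabetical order); mark gray on enter, black on exit:
k gray
  g gray
  g black
  h gray
    h→g: g black — skip
    i gray
      e gray
      e black
      i→k: k is gray → back edge
First back edge: i → k.

i->k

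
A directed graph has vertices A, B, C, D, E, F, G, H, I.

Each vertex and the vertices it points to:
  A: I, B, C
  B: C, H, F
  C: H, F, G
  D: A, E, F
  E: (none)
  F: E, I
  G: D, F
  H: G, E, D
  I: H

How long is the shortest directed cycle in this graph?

4

For each vertex v, BFS finds the shortest path from v back to v.
The shortest such closed walk is A → I → H → D → A, length 4.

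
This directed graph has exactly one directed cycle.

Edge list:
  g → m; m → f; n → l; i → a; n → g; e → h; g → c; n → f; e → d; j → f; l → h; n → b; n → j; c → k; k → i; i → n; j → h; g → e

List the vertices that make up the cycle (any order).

c, g, i, k, n

DFS with gray/black marking from n:
n gray
  g gray
    e gray
      h gray
      h black
      d gray
      d black
    e black
    m gray
      f gray
      f black
    m black
    c gray
      k gray
        i gray
          a gray
          a black
          i→n: n is gray → back edge
Back edge closes the cycle n → g → c → k → i → n; its vertices are {c, g, i, k, n}.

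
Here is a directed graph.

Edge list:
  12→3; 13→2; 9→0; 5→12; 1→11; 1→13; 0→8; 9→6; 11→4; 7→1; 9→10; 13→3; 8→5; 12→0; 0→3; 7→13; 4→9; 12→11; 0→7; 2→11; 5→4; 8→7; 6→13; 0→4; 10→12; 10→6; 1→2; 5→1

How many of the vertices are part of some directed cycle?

13

A vertex is on a directed cycle iff it belongs to a strongly connected component of size ≥ 2 (or has a self-loop).
The vertices on cycles are {0, 1, 2, 4, 5, 6, 7, 8, 9, 10, 11, 12, 13} — 13 in total.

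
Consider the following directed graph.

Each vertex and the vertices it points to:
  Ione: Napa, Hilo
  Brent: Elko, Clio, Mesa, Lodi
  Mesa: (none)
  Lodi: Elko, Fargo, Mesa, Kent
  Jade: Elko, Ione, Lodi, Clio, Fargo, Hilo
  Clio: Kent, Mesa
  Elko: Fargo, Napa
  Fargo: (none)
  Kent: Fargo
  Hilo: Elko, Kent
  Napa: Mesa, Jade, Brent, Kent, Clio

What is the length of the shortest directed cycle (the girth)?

For each vertex v, BFS finds the shortest path from v back to v.
The shortest such closed walk is Napa → Brent → Elko → Napa, length 3.

3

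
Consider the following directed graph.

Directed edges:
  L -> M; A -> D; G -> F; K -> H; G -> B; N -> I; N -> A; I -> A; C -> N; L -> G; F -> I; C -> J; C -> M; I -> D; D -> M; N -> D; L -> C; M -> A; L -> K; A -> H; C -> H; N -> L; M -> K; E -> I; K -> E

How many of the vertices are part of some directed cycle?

9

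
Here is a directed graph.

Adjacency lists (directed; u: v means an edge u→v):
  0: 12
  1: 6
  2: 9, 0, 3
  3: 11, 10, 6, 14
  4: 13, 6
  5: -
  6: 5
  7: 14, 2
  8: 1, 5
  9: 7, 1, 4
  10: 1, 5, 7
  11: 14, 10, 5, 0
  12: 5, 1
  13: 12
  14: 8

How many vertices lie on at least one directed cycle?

6

A vertex is on a directed cycle iff it belongs to a strongly connected component of size ≥ 2 (or has a self-loop).
The vertices on cycles are {2, 3, 7, 9, 10, 11} — 6 in total.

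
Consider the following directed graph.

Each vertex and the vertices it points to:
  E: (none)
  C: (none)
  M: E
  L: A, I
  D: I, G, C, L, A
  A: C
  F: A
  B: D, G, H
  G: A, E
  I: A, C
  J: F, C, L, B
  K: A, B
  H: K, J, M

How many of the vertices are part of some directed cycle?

4

A vertex is on a directed cycle iff it belongs to a strongly connected component of size ≥ 2 (or has a self-loop).
The vertices on cycles are {B, H, J, K} — 4 in total.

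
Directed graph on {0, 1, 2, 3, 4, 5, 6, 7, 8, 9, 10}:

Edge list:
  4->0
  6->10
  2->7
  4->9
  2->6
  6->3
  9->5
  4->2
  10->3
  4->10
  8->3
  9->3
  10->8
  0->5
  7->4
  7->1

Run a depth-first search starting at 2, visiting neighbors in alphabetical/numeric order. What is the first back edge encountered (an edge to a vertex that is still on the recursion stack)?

4->2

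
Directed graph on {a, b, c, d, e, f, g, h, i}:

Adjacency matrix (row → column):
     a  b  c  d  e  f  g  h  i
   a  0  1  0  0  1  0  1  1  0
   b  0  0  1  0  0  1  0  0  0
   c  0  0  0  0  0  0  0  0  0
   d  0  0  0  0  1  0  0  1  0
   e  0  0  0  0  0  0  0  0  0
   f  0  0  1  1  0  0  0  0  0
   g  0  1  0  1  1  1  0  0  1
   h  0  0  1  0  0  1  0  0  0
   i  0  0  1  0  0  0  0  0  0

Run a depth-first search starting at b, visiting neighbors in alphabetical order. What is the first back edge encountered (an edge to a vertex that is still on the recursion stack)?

h→f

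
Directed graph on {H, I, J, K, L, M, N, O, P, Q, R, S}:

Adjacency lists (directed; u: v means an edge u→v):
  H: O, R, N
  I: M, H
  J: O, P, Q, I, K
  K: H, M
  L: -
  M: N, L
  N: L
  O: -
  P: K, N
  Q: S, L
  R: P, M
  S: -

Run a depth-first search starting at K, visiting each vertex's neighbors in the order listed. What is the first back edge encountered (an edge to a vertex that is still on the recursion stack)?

P→K

DFS from K (visiting each vertex's neighbors in the order listed); mark gray on enter, black on exit:
K gray
  H gray
    O gray
    O black
    R gray
      P gray
        P→K: K is gray → back edge
First back edge: P → K.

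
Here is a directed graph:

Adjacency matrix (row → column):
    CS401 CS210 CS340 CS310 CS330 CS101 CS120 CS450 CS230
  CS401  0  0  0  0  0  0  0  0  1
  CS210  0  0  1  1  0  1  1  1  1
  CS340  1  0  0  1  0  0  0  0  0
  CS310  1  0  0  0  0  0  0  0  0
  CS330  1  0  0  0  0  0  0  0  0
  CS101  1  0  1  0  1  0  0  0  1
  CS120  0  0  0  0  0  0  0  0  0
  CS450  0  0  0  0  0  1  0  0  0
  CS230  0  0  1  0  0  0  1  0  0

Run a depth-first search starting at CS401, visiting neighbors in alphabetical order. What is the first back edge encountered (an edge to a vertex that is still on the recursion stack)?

DFS from CS401 (visiting neighbors in alphabetical order); mark gray on enter, black on exit:
CS401 gray
  CS230 gray
    CS120 gray
    CS120 black
    CS340 gray
      CS310 gray
        CS310→CS401: CS401 is gray → back edge
First back edge: CS310 → CS401.

CS310→CS401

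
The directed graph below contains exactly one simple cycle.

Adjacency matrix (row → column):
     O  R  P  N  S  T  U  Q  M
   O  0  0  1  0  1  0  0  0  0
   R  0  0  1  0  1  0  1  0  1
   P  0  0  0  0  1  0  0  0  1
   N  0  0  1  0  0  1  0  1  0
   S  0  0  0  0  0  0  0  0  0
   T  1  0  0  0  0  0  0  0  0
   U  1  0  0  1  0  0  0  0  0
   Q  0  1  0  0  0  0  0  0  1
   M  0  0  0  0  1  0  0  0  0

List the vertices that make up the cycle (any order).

N, Q, R, U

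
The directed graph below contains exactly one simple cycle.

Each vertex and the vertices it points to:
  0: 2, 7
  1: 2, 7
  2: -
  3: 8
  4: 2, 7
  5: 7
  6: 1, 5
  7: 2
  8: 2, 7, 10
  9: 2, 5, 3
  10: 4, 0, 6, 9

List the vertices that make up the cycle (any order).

3, 8, 9, 10

DFS with gray/black marking from 10:
10 gray
  4 gray
    2 gray
    2 black
    7 gray
      7→2: 2 black — skip
    7 black
  4 black
  0 gray
    0→2: 2 black — skip
    0→7: 7 black — skip
  0 black
  6 gray
    1 gray
      1→2: 2 black — skip
      1→7: 7 black — skip
    1 black
    5 gray
      5→7: 7 black — skip
    5 black
  6 black
  9 gray
    9→2: 2 black — skip
    9→5: 5 black — skip
    3 gray
      8 gray
        8→2: 2 black — skip
        8→7: 7 black — skip
        8→10: 10 is gray → back edge
Back edge closes the cycle 10 → 9 → 3 → 8 → 10; its vertices are {3, 8, 9, 10}.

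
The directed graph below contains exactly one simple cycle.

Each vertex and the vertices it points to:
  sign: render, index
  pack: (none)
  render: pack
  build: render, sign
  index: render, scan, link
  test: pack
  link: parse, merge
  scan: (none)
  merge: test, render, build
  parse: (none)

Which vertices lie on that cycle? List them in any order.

DFS with gray/black marking from sign:
sign gray
  render gray
    pack gray
    pack black
  render black
  index gray
    index→render: render black — skip
    scan gray
    scan black
    link gray
      parse gray
      parse black
      merge gray
        test gray
          test→pack: pack black — skip
        test black
        merge→render: render black — skip
        build gray
          build→render: render black — skip
          build→sign: sign is gray → back edge
Back edge closes the cycle sign → index → link → merge → build → sign; its vertices are {link, sign, build, index, merge}.

link, sign, build, index, merge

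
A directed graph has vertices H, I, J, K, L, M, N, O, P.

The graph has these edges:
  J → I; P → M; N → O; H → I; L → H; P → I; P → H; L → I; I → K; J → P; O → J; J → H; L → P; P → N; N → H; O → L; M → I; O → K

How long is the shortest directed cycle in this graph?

For each vertex v, BFS finds the shortest path from v back to v.
The shortest such closed walk is P → N → O → L → P, length 4.

4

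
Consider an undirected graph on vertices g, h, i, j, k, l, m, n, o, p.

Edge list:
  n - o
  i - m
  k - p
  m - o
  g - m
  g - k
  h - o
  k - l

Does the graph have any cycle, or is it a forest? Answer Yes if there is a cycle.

No

DFS, tracking each vertex's parent; an edge to a visited non-parent vertex closes a cycle.
Start from g:
visit g (parent –)
  visit k (parent g)
    visit p (parent k)
      p–k: parent, skip
    k–g: parent, skip
    visit l (parent k)
      l–k: parent, skip
  visit m (parent g)
    m–g: parent, skip
    visit i (parent m)
      i–m: parent, skip
    visit o (parent m)
      o–m: parent, skip
      visit h (parent o)
        h–o: parent, skip
      visit n (parent o)
        n–o: parent, skip
visit j (parent –)
No non-parent visited neighbor found — the graph is a forest.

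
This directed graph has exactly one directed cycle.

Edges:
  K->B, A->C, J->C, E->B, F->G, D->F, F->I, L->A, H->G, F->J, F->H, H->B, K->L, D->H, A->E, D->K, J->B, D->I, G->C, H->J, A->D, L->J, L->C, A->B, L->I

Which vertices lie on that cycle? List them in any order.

A, D, K, L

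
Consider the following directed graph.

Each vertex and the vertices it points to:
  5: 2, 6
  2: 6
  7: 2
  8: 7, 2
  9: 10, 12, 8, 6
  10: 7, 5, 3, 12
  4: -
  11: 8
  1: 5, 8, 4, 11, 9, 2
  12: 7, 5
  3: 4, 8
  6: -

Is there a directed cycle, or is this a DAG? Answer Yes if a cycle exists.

DFS with white/gray/black marking, starting from 7:
7 gray
  2 gray
    6 gray
    6 black
  2 black
7 black
5 gray
  5→2: 2 black — skip
  5→6: 6 black — skip
5 black
8 gray
  8→7: 7 black — skip
  8→2: 2 black — skip
8 black
9 gray
  10 gray
    10→7: 7 black — skip
    10→5: 5 black — skip
    3 gray
      4 gray
      4 black
      3→8: 8 black — skip
    3 black
    12 gray
      12→7: 7 black — skip
      12→5: 5 black — skip
    12 black
  10 black
  9→12: 12 black — skip
  9→8: 8 black — skip
  9→6: 6 black — skip
9 black
11 gray
  11→8: 8 black — skip
11 black
1 gray
  1→5: 5 black — skip
  1→8: 8 black — skip
  1→4: 4 black — skip
  1→11: 11 black — skip
  1→9: 9 black — skip
  1→2: 2 black — skip
1 black
Every edge goes to a white or black vertex — no back edge, so the graph is acyclic.

No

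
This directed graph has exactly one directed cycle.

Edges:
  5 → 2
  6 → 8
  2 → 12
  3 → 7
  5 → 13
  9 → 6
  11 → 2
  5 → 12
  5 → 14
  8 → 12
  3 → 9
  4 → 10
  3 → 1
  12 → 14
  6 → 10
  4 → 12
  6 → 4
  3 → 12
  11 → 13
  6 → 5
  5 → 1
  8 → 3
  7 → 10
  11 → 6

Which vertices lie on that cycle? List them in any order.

3, 6, 8, 9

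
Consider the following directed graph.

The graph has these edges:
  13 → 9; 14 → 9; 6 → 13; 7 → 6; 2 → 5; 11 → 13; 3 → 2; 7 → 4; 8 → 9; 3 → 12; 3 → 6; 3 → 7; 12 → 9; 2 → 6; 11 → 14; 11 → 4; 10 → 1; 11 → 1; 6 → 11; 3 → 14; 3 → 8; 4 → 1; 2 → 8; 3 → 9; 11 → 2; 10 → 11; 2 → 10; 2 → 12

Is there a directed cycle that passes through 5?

No

5 lies on a cycle iff there is a path from 5 back to itself.
Exploring from 5, it never reaches itself; equivalently, its strongly connected component is a singleton.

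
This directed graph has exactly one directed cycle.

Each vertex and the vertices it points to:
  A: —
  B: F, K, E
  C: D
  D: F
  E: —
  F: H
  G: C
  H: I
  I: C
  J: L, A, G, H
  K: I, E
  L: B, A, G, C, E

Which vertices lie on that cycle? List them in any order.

C, D, F, H, I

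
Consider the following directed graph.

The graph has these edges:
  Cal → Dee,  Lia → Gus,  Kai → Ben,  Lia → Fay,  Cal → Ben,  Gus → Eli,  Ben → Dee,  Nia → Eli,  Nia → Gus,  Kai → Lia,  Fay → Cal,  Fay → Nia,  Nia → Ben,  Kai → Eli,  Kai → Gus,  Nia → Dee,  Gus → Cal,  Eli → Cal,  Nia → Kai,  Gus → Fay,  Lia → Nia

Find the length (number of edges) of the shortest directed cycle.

3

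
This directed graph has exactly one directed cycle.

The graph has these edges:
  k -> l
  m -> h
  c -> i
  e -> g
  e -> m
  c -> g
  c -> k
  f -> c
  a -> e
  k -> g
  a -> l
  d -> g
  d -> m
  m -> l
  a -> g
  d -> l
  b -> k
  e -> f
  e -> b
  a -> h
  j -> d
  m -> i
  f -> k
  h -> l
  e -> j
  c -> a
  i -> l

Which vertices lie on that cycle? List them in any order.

a, c, e, f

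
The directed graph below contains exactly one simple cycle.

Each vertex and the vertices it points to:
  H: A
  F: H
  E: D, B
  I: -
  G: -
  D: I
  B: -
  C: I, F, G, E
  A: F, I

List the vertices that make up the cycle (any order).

A, F, H

DFS with gray/black marking from F:
F gray
  H gray
    A gray
      A→F: F is gray → back edge
Back edge closes the cycle F → H → A → F; its vertices are {A, F, H}.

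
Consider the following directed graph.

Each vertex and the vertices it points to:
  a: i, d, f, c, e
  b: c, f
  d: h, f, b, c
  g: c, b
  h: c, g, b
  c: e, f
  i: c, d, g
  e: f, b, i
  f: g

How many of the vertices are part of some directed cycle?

A vertex is on a directed cycle iff it belongs to a strongly connected component of size ≥ 2 (or has a self-loop).
The vertices on cycles are {b, c, d, e, f, g, h, i} — 8 in total.

8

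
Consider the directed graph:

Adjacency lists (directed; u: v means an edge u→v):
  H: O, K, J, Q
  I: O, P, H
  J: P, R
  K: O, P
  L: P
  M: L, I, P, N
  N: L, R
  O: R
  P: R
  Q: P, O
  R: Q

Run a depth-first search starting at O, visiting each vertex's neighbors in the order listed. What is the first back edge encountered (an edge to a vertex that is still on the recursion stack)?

P→R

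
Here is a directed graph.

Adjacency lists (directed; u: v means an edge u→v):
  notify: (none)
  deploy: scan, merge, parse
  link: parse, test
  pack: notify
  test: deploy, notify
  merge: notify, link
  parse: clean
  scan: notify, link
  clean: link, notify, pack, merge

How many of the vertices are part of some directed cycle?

7

A vertex is on a directed cycle iff it belongs to a strongly connected component of size ≥ 2 (or has a self-loop).
The vertices on cycles are {link, scan, test, clean, merge, parse, deploy} — 7 in total.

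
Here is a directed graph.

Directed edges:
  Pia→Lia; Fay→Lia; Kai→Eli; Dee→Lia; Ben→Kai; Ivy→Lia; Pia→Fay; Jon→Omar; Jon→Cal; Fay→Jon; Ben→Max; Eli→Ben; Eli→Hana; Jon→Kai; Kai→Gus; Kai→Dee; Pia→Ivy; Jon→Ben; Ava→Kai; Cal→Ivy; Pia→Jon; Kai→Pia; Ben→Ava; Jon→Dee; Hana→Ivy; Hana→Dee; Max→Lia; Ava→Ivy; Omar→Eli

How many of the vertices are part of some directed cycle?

8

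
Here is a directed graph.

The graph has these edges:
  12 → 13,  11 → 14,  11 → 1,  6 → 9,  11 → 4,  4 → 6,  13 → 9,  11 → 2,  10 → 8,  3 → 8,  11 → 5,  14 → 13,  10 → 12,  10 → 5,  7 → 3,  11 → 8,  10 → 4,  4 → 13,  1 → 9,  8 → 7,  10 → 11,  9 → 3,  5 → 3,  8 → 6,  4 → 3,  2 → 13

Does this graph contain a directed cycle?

DFS with white/gray/black marking, starting from 12:
12 gray
  13 gray
    9 gray
      3 gray
        8 gray
          7 gray
            7→3: 3 is gray → back edge
Back edge found, so a cycle exists: 3 → 8 → 7 → 3.

Yes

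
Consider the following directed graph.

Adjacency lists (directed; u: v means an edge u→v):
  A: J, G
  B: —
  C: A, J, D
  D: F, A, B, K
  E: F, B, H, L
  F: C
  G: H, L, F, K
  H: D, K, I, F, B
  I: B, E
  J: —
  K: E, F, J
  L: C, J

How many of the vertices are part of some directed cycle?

10

A vertex is on a directed cycle iff it belongs to a strongly connected component of size ≥ 2 (or has a self-loop).
The vertices on cycles are {A, C, D, E, F, G, H, I, K, L} — 10 in total.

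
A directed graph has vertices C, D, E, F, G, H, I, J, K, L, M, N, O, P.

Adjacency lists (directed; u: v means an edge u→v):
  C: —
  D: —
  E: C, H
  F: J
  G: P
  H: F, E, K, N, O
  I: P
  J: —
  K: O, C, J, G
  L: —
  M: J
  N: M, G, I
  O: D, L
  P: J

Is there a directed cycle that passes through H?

H is on a cycle iff H can reach itself via ≥1 edge.
H → E → H — yes.

Yes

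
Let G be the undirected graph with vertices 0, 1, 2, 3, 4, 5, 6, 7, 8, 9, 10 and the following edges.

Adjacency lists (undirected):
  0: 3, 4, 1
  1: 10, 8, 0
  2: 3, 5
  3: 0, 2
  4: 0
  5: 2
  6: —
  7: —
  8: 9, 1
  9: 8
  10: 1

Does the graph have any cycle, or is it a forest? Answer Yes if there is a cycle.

No

DFS, tracking each vertex's parent; an edge to a visited non-parent vertex closes a cycle.
Start from 9:
visit 9 (parent –)
  visit 8 (parent 9)
    8–9: parent, skip
    visit 1 (parent 8)
      visit 10 (parent 1)
        10–1: parent, skip
      1–8: parent, skip
      visit 0 (parent 1)
        visit 3 (parent 0)
          3–0: parent, skip
          visit 2 (parent 3)
            2–3: parent, skip
            visit 5 (parent 2)
              5–2: parent, skip
        visit 4 (parent 0)
          4–0: parent, skip
        0–1: parent, skip
visit 6 (parent –)
visit 7 (parent –)
No non-parent visited neighbor found — the graph is a forest.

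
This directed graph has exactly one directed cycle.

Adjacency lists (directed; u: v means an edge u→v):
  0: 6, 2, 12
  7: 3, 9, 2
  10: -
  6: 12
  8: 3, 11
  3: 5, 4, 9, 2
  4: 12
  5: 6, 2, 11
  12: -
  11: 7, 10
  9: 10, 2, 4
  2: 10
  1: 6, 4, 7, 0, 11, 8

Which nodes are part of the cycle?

3, 5, 7, 11

DFS with gray/black marking from 7:
7 gray
  3 gray
    5 gray
      6 gray
        12 gray
        12 black
      6 black
      2 gray
        10 gray
        10 black
      2 black
      11 gray
        11→7: 7 is gray → back edge
Back edge closes the cycle 7 → 3 → 5 → 11 → 7; its vertices are {3, 5, 7, 11}.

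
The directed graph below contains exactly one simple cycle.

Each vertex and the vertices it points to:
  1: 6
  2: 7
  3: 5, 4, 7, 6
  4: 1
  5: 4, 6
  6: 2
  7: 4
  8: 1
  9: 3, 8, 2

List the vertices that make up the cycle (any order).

DFS with gray/black marking from 2:
2 gray
  7 gray
    4 gray
      1 gray
        6 gray
          6→2: 2 is gray → back edge
Back edge closes the cycle 2 → 7 → 4 → 1 → 6 → 2; its vertices are {1, 2, 4, 6, 7}.

1, 2, 4, 6, 7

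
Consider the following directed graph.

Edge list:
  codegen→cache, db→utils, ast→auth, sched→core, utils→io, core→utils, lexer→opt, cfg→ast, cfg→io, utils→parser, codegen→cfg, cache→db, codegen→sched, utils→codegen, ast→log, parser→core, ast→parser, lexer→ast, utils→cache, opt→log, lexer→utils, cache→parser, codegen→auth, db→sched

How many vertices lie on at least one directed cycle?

9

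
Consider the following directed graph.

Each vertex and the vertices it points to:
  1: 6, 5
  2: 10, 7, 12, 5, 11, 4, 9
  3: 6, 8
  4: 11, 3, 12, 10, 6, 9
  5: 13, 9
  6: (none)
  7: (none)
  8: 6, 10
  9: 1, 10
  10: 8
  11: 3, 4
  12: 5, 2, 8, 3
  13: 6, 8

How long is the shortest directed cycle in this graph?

2

For each vertex v, BFS finds the shortest path from v back to v.
The shortest such closed walk is 2 → 12 → 2, length 2.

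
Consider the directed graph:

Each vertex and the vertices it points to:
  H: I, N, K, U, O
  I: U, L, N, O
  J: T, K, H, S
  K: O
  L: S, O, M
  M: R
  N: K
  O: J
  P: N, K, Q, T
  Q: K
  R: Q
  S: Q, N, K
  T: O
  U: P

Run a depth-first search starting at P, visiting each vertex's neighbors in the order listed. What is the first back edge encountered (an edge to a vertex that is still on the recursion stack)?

T→O

DFS from P (visiting each vertex's neighbors in the order listed); mark gray on enter, black on exit:
P gray
  N gray
    K gray
      O gray
        J gray
          T gray
            T→O: O is gray → back edge
First back edge: T → O.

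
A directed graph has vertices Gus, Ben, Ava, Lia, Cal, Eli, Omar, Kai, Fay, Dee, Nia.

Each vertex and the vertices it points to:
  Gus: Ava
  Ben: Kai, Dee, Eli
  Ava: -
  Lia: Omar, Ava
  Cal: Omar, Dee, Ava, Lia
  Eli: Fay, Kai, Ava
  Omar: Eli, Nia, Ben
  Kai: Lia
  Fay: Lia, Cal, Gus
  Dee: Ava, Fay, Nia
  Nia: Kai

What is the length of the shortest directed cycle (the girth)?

3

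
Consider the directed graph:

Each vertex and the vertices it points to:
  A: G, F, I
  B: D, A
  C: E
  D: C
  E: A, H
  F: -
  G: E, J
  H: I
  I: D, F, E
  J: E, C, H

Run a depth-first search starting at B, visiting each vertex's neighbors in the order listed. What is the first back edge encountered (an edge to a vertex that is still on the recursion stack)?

DFS from B (visiting each vertex's neighbors in the order listed); mark gray on enter, black on exit:
B gray
  D gray
    C gray
      E gray
        A gray
          G gray
            G→E: E is gray → back edge
First back edge: G → E.

G→E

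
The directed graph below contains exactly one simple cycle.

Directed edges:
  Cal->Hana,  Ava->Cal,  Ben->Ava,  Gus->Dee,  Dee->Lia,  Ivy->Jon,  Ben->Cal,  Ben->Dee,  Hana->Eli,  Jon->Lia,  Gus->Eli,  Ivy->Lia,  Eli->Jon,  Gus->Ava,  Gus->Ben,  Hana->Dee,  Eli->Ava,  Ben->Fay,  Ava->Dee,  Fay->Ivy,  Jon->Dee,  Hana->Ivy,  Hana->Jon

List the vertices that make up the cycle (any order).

Ava, Cal, Eli, Hana

DFS with gray/black marking from Cal:
Cal gray
  Hana gray
    Eli gray
      Jon gray
        Lia gray
        Lia black
        Dee gray
          Dee→Lia: Lia black — skip
        Dee black
      Jon black
      Ava gray
        Ava→Dee: Dee black — skip
        Ava→Cal: Cal is gray → back edge
Back edge closes the cycle Cal → Hana → Eli → Ava → Cal; its vertices are {Ava, Cal, Eli, Hana}.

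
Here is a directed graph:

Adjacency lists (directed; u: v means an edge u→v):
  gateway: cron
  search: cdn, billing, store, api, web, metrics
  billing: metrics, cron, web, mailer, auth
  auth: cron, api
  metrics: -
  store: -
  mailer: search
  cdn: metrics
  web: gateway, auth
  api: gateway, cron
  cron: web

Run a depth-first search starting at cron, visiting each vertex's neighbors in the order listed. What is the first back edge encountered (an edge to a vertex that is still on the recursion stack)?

gateway→cron

DFS from cron (visiting each vertex's neighbors in the order listed); mark gray on enter, black on exit:
cron gray
  web gray
    gateway gray
      gateway→cron: cron is gray → back edge
First back edge: gateway → cron.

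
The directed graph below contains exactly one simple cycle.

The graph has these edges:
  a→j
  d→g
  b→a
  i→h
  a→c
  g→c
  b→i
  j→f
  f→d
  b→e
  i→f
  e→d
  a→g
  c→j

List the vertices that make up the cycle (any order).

DFS with gray/black marking from c:
c gray
  j gray
    f gray
      d gray
        g gray
          g→c: c is gray → back edge
Back edge closes the cycle c → j → f → d → g → c; its vertices are {c, d, f, g, j}.

c, d, f, g, j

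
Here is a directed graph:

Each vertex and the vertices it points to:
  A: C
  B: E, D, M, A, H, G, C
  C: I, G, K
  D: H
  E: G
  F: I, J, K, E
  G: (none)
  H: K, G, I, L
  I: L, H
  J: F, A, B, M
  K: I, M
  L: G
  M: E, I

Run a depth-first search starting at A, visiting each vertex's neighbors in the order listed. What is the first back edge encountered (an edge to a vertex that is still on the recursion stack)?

K→I

DFS from A (visiting each vertex's neighbors in the order listed); mark gray on enter, black on exit:
A gray
  C gray
    I gray
      L gray
        G gray
        G black
      L black
      H gray
        K gray
          K→I: I is gray → back edge
First back edge: K → I.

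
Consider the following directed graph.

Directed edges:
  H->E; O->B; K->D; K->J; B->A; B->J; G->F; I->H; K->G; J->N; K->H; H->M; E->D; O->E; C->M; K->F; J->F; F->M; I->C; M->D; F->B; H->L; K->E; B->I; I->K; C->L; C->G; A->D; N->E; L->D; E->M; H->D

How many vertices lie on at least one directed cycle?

A vertex is on a directed cycle iff it belongs to a strongly connected component of size ≥ 2 (or has a self-loop).
The vertices on cycles are {B, C, F, G, I, J, K} — 7 in total.

7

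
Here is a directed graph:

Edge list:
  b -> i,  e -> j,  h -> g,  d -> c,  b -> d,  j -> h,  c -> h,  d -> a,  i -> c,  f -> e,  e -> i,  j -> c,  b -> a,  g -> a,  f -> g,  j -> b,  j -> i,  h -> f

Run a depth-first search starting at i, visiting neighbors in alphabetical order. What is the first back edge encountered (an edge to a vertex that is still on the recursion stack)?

DFS from i (visiting neighbors in alphabetical order); mark gray on enter, black on exit:
i gray
  c gray
    h gray
      f gray
        e gray
          e→i: i is gray → back edge
First back edge: e → i.

e→i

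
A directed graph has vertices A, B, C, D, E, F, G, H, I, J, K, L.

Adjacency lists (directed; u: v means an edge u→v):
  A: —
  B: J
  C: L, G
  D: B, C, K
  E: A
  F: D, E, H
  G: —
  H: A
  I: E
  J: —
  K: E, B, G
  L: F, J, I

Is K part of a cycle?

No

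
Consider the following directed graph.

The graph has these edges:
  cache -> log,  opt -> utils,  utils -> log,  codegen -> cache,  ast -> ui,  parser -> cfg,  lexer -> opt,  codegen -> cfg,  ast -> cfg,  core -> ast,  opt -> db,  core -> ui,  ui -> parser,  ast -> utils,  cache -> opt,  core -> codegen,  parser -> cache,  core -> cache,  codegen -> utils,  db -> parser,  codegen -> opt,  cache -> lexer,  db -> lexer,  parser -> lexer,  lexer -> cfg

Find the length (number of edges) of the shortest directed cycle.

3

For each vertex v, BFS finds the shortest path from v back to v.
The shortest such closed walk is opt → db → lexer → opt, length 3.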